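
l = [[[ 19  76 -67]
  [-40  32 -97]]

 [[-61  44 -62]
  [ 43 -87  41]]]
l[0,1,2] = -97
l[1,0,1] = 44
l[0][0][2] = -67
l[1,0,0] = -61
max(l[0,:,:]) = 76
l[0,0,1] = 76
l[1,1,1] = -87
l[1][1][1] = -87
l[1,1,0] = 43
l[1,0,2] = -62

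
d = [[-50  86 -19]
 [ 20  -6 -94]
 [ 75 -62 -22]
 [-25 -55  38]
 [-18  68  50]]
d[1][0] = 20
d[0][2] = -19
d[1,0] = 20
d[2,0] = 75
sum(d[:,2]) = -47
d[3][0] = -25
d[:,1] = [86, -6, -62, -55, 68]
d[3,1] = -55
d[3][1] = -55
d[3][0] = -25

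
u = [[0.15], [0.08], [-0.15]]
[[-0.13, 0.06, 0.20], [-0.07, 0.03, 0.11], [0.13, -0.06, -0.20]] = u @ [[-0.86, 0.37, 1.35]]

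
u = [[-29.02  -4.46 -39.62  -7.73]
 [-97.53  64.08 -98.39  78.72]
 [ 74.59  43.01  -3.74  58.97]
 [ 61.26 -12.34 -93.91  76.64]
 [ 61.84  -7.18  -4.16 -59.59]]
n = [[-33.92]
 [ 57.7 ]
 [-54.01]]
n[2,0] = -54.01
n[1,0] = 57.7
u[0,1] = -4.46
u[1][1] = 64.08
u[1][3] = 78.72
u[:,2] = [-39.62, -98.39, -3.74, -93.91, -4.16]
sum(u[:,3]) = 147.00999999999996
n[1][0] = 57.7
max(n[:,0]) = 57.7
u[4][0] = 61.84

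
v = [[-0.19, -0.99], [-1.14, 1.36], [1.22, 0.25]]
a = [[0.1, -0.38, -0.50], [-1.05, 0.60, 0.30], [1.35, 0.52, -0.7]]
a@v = [[-0.2, -0.74],[-0.12, 1.93],[-1.70, -0.8]]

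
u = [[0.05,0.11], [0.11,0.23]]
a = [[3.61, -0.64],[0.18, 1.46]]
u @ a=[[0.20, 0.13], [0.44, 0.27]]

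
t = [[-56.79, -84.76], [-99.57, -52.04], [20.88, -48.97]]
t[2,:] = [20.88, -48.97]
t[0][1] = -84.76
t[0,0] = -56.79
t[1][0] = -99.57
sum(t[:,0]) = -135.48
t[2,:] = [20.88, -48.97]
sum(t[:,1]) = -185.77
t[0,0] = -56.79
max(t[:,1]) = -48.97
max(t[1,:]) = -52.04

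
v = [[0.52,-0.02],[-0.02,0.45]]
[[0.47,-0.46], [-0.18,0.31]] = v@ [[0.89, -0.86], [-0.37, 0.66]]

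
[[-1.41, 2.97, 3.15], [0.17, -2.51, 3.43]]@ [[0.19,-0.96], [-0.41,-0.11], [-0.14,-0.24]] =[[-1.93, 0.27], [0.58, -0.71]]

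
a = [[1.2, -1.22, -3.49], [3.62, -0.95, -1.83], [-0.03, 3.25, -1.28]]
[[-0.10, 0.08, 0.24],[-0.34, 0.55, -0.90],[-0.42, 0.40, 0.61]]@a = [[0.16,0.83,-0.10],[1.61,-3.03,1.33],[0.93,2.11,-0.05]]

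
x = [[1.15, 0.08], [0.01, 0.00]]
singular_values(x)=[1.15, 0.0]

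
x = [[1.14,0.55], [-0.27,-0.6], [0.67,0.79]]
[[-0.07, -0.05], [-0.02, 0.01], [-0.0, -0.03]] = x@[[-0.1, -0.05],[0.08, 0.01]]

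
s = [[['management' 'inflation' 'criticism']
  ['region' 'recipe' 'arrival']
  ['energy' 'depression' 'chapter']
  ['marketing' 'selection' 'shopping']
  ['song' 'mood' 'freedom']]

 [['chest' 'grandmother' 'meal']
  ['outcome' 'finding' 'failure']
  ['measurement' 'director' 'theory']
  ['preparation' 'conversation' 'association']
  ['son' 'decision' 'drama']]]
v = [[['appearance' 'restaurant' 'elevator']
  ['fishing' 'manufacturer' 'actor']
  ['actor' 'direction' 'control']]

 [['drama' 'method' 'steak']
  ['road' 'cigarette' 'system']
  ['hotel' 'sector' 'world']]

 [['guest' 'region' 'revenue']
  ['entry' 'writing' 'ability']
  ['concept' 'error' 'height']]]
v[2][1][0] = 'entry'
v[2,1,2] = 'ability'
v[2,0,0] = 'guest'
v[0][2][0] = 'actor'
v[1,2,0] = 'hotel'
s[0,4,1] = 'mood'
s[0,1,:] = ['region', 'recipe', 'arrival']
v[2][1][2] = 'ability'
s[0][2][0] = 'energy'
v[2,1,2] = 'ability'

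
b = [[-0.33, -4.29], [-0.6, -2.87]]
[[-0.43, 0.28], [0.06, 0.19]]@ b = [[-0.03, 1.04],[-0.13, -0.80]]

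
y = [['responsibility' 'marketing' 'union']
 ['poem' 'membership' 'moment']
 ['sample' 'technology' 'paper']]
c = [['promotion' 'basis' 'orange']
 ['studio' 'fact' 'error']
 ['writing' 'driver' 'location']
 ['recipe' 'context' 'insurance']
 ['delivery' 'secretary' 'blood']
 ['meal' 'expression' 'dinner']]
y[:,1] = ['marketing', 'membership', 'technology']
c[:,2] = ['orange', 'error', 'location', 'insurance', 'blood', 'dinner']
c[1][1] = 'fact'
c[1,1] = 'fact'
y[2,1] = 'technology'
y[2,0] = 'sample'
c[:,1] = ['basis', 'fact', 'driver', 'context', 'secretary', 'expression']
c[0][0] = 'promotion'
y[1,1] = 'membership'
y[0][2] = 'union'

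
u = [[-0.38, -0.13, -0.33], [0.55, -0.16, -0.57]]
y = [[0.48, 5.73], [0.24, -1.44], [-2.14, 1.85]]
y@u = [[2.97, -0.98, -3.42], [-0.88, 0.20, 0.74], [1.83, -0.02, -0.35]]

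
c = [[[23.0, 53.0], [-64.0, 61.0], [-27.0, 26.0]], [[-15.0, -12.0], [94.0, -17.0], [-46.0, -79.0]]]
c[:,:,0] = [[23.0, -64.0, -27.0], [-15.0, 94.0, -46.0]]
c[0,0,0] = 23.0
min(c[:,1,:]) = -64.0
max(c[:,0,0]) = 23.0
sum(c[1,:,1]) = -108.0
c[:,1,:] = [[-64.0, 61.0], [94.0, -17.0]]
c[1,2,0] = -46.0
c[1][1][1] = -17.0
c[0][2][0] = -27.0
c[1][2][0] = -46.0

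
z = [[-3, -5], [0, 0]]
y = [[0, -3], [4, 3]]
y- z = [[3, 2], [4, 3]]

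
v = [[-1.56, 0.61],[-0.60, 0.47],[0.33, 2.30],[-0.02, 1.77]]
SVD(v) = [[-0.24, 0.89],[-0.17, 0.33],[-0.75, -0.31],[-0.59, -0.07]] @ diag([3.0096771529750956, 1.6913436773345973]) @ [[0.08, -1.0], [-1.0, -0.08]]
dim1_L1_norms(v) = [2.17, 1.07, 2.63, 1.79]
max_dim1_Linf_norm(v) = 2.3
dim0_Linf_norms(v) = [1.56, 2.3]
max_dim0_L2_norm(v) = 3.0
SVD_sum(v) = [[-0.06, 0.73], [-0.04, 0.52], [-0.19, 2.26], [-0.15, 1.76]] + [[-1.50, -0.12], [-0.56, -0.05], [0.52, 0.04], [0.13, 0.01]]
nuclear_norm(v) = 4.70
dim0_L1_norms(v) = [2.51, 5.15]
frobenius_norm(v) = 3.45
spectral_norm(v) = 3.01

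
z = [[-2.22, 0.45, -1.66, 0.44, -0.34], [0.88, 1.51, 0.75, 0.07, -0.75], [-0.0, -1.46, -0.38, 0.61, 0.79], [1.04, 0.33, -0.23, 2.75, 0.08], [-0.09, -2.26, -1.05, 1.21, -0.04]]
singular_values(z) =[3.82, 3.18, 2.59, 0.84, 0.0]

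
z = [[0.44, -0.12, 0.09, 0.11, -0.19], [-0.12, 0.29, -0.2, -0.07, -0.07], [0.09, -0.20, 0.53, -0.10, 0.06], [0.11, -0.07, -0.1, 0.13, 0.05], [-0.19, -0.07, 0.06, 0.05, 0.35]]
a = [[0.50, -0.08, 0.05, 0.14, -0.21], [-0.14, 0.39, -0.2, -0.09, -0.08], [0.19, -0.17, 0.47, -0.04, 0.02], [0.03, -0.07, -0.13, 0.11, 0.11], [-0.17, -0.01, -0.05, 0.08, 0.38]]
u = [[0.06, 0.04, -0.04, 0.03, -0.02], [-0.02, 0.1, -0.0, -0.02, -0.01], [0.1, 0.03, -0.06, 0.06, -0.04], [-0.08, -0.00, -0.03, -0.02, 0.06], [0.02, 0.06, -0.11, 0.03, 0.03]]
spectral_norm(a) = 0.77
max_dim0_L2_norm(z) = 0.59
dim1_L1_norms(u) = [0.19, 0.15, 0.29, 0.19, 0.25]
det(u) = -0.00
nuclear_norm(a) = 1.88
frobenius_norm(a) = 1.03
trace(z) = 1.74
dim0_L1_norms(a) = [1.03, 0.72, 0.9, 0.46, 0.8]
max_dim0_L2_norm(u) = 0.14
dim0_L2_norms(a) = [0.58, 0.44, 0.53, 0.22, 0.46]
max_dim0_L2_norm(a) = 0.58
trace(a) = 1.85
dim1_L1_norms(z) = [0.95, 0.75, 0.98, 0.46, 0.72]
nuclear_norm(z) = 1.74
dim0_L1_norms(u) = [0.28, 0.23, 0.24, 0.16, 0.16]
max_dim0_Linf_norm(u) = 0.11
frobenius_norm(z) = 0.99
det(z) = 0.00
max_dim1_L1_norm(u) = 0.29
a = z + u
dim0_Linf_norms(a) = [0.5, 0.39, 0.47, 0.14, 0.38]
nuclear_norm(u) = 0.44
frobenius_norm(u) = 0.26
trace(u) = 0.11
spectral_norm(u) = 0.20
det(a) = 0.00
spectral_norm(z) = 0.71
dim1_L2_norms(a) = [0.57, 0.48, 0.54, 0.22, 0.43]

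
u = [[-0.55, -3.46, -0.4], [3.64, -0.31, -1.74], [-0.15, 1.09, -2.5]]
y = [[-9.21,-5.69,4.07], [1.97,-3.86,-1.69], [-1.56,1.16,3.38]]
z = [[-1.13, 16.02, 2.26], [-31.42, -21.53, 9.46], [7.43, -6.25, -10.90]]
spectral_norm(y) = 11.74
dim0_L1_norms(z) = [39.98, 43.8, 22.62]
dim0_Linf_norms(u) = [3.64, 3.46, 2.5]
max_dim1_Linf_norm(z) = 31.42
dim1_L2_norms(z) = [16.22, 39.25, 14.6]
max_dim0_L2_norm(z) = 32.31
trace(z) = -33.56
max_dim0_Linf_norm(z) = 31.42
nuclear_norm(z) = 64.50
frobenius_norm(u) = 6.02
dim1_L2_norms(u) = [3.53, 4.05, 2.73]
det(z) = -3887.15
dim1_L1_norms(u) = [4.41, 5.69, 3.74]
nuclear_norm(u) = 10.16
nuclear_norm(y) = 18.92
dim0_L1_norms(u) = [4.34, 4.86, 4.64]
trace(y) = -9.69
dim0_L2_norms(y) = [9.55, 6.97, 5.55]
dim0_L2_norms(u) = [3.68, 3.64, 3.07]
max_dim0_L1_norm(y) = 12.74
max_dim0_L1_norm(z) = 43.8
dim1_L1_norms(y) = [18.97, 7.52, 6.1]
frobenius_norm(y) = 13.06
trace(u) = -3.36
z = u @ y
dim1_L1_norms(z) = [19.41, 62.41, 24.58]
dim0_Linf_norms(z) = [31.42, 21.53, 10.9]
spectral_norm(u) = 4.22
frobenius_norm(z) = 44.90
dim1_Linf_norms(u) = [3.46, 3.64, 2.5]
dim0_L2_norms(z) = [32.31, 27.55, 14.61]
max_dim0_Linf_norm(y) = 9.21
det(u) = -35.43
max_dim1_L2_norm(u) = 4.05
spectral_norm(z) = 40.28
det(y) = 109.78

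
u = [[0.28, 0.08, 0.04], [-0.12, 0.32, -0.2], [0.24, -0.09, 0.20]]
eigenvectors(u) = [[0.19-0.33j, (0.19+0.33j), (-0.32+0j)], [0.83+0.00j, 0.83-0.00j, 0.48+0.00j], [(-0.33-0.25j), (-0.33+0.25j), 0.82+0.00j]]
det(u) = 0.01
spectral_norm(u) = 0.50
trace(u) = 0.80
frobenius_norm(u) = 0.59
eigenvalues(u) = [(0.37+0.11j), (0.37-0.11j), (0.06+0j)]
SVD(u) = [[-0.33, -0.79, -0.52], [0.71, -0.57, 0.42], [-0.63, -0.23, 0.74]] @ diag([0.5010034447200556, 0.30820829125391414, 0.053881328686109946]) @ [[-0.65, 0.51, -0.56],[-0.67, -0.73, 0.12],[-0.35, 0.45, 0.82]]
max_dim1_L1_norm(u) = 0.64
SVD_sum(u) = [[0.11,-0.08,0.09], [-0.23,0.18,-0.2], [0.21,-0.16,0.18]] + [[0.16, 0.18, -0.03], [0.12, 0.13, -0.02], [0.05, 0.05, -0.01]] + [[0.01, -0.01, -0.02],[-0.01, 0.01, 0.02],[-0.01, 0.02, 0.03]]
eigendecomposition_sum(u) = [[(0.14+0.1j), 0.04-0.06j, (0.03+0.07j)],[(-0.05+0.37j), (0.15+0.02j), -0.11+0.13j],[0.13-0.13j, -0.05-0.06j, 0.08-0.02j]] + [[0.14-0.10j, (0.04+0.06j), (0.03-0.07j)], [-0.05-0.37j, (0.15-0.02j), (-0.11-0.13j)], [(0.13+0.13j), -0.05+0.06j, 0.08+0.02j]] + [[(0.01-0j), -0.01+0.00j, -0.01-0.00j],[-0.02+0.00j, (0.01-0j), 0.02+0.00j],[-0.03+0.00j, (0.02-0j), (0.03+0j)]]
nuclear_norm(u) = 0.86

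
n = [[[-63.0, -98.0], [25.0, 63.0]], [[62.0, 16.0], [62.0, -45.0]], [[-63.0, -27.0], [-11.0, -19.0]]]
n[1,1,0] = 62.0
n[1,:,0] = [62.0, 62.0]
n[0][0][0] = -63.0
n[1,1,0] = 62.0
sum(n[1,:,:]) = 95.0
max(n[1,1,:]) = 62.0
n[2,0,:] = [-63.0, -27.0]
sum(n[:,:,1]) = -110.0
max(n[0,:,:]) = 63.0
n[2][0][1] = -27.0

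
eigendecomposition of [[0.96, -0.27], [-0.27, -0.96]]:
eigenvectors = [[0.99, 0.14], [-0.14, 0.99]]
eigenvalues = [1.0, -1.0]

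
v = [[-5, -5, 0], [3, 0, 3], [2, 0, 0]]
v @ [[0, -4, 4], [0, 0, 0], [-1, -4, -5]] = [[0, 20, -20], [-3, -24, -3], [0, -8, 8]]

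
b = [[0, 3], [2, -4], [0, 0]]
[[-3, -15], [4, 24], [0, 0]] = b @ [[0, 2], [-1, -5]]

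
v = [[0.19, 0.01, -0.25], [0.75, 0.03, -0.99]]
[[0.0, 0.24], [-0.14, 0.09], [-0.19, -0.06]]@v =[[0.18, 0.01, -0.24], [0.04, 0.00, -0.05], [-0.08, -0.00, 0.11]]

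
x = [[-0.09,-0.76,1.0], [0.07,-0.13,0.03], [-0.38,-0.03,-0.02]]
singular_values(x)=[1.26, 0.39, 0.09]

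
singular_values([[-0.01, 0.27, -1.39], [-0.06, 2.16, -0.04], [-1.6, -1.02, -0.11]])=[2.53, 1.5, 1.28]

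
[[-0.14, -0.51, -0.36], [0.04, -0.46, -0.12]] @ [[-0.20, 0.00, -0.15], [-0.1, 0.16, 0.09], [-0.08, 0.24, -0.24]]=[[0.11, -0.17, 0.06], [0.05, -0.1, -0.02]]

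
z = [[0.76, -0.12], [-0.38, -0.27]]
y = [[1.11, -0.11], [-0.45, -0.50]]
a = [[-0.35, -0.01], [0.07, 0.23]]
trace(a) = -0.12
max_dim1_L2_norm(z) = 0.77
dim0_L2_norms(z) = [0.85, 0.3]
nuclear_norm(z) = 1.14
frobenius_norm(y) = 1.30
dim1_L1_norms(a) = [0.36, 0.3]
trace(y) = 0.61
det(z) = -0.25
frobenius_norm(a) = 0.42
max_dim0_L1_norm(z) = 1.14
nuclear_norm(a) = 0.58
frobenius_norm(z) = 0.90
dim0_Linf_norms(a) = [0.35, 0.23]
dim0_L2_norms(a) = [0.36, 0.23]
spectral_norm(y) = 1.20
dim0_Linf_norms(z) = [0.76, 0.27]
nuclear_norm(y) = 1.70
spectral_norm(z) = 0.85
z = y + a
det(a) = -0.08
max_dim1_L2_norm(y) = 1.12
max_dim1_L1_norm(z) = 0.88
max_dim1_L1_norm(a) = 0.36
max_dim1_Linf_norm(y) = 1.11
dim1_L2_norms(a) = [0.35, 0.24]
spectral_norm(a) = 0.36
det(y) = -0.60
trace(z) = 0.49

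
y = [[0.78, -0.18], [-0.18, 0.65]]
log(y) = [[-0.28,-0.26], [-0.26,-0.47]]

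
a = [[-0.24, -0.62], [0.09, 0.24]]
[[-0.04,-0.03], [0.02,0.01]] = a @ [[0.06,0.04], [0.04,0.03]]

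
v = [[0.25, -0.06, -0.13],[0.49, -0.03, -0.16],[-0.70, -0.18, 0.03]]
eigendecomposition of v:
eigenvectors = [[-0.32,-0.21,0.29], [-0.57,0.66,0.07], [0.76,-0.72,0.95]]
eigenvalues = [0.46, -0.01, -0.19]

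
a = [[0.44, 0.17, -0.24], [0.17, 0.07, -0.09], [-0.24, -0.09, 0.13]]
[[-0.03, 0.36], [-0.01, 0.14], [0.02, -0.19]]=a @ [[-0.01,0.18], [-0.07,0.84], [0.05,-0.57]]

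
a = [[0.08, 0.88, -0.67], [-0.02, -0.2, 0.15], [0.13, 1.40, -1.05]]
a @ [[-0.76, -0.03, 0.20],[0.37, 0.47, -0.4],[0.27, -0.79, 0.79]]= [[0.08, 0.94, -0.87], [-0.02, -0.21, 0.19], [0.14, 1.48, -1.36]]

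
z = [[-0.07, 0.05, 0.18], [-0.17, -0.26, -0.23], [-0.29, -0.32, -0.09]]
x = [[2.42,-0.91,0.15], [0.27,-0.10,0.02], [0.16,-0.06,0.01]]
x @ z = [[-0.06,0.31,0.63], [-0.01,0.03,0.07], [-0.00,0.02,0.04]]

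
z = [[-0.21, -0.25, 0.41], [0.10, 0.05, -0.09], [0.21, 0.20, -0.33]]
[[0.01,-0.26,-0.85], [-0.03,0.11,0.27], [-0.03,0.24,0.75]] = z @ [[-0.43,0.94,1.62],[0.18,0.33,0.22],[-0.08,0.06,-1.10]]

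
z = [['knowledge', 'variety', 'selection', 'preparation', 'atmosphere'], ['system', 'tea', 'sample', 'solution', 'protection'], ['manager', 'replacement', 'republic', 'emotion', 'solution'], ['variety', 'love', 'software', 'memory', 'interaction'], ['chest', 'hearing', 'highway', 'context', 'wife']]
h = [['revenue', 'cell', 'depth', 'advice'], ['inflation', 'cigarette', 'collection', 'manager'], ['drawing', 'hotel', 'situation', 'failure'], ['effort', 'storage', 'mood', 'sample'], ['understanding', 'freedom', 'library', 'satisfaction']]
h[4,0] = 'understanding'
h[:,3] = ['advice', 'manager', 'failure', 'sample', 'satisfaction']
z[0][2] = 'selection'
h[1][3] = 'manager'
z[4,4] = 'wife'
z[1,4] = 'protection'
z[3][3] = 'memory'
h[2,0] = 'drawing'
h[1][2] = 'collection'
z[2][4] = 'solution'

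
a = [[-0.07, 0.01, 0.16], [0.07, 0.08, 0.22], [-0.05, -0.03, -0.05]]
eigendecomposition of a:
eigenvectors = [[(0.04-0.53j),  (0.04+0.53j),  (-0.32+0j)], [(-0.76+0j),  -0.76-0.00j,  (0.92+0j)], [(0.35-0.13j),  (0.35+0.13j),  (-0.21+0j)]]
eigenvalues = [(-0.02+0.09j), (-0.02-0.09j), (0.01+0j)]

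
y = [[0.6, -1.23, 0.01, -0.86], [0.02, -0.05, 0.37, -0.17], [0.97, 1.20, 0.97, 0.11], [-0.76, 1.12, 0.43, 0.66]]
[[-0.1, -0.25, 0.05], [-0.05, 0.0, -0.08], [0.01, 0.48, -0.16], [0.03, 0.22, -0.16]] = y @ [[0.09, 0.15, 0.05], [-0.07, 0.21, 0.04], [-0.02, 0.07, -0.26], [0.28, 0.10, -0.08]]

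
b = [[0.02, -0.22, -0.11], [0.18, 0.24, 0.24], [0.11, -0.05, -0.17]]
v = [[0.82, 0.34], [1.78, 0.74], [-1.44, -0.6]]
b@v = [[-0.22, -0.09], [0.23, 0.09], [0.25, 0.10]]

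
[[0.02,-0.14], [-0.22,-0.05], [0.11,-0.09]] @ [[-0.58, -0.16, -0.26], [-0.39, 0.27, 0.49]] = [[0.04, -0.04, -0.07],[0.15, 0.02, 0.03],[-0.03, -0.04, -0.07]]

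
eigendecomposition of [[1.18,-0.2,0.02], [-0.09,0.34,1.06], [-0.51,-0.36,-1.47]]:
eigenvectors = [[-0.95, -0.06, -0.16],[0.27, -0.57, -0.94],[0.14, 0.82, 0.29]]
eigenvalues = [1.23, -1.18, 0.0]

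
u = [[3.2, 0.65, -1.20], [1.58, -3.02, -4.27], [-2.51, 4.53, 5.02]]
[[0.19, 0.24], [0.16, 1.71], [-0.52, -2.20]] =u @[[0.17, 0.01],[-0.22, -0.18],[0.18, -0.27]]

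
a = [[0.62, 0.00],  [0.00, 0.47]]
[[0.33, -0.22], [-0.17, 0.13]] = a @ [[0.54, -0.36], [-0.36, 0.28]]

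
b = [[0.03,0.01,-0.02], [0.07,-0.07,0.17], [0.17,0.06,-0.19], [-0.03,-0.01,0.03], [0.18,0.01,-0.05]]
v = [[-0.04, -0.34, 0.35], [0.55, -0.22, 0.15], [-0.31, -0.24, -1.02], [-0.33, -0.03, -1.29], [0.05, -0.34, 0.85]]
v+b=[[-0.01, -0.33, 0.33], [0.62, -0.29, 0.32], [-0.14, -0.18, -1.21], [-0.36, -0.04, -1.26], [0.23, -0.33, 0.8]]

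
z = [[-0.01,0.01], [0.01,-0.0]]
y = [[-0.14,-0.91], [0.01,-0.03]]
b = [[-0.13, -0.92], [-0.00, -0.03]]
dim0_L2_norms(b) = [0.13, 0.92]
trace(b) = -0.16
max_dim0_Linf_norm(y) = 0.91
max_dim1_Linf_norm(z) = 0.01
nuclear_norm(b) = 0.93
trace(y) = -0.17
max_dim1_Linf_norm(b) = 0.92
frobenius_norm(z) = 0.02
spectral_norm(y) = 0.92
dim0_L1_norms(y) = [0.15, 0.94]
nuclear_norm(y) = 0.94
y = b + z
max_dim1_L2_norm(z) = 0.01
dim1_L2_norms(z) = [0.01, 0.01]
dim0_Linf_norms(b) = [0.13, 0.92]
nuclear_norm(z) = 0.02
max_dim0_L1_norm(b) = 0.95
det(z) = -0.00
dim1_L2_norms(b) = [0.93, 0.03]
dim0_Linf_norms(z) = [0.01, 0.01]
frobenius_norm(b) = 0.93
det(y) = 0.01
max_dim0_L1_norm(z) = 0.02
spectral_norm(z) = 0.02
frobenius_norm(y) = 0.92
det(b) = 0.00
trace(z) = -0.01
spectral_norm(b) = 0.93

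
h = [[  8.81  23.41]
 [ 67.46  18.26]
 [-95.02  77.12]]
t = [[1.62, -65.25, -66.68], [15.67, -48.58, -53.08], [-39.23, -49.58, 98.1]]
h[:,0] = [8.81, 67.46, -95.02]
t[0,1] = -65.25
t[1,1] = -48.58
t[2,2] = 98.1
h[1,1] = 18.26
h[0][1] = 23.41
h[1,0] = 67.46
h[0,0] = 8.81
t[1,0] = 15.67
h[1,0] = 67.46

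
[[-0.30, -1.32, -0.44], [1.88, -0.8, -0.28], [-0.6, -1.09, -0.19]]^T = [[-0.30,1.88,-0.60], [-1.32,-0.8,-1.09], [-0.44,-0.28,-0.19]]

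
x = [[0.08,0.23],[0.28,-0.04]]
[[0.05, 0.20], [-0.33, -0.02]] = x@ [[-1.08, 0.05], [0.61, 0.84]]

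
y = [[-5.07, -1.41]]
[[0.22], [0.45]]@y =[[-1.12, -0.31], [-2.28, -0.63]]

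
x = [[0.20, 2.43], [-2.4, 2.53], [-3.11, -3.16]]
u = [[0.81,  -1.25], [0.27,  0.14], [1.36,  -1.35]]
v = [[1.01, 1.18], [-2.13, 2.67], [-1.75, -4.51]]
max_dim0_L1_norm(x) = 8.12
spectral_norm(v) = 5.42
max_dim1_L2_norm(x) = 4.43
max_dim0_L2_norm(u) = 1.85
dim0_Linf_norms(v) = [2.13, 4.51]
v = u + x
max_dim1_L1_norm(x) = 6.27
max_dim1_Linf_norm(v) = 4.51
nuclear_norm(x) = 8.60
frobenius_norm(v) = 6.12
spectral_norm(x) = 4.93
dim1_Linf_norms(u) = [1.25, 0.27, 1.36]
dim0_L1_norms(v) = [4.89, 8.36]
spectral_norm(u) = 2.42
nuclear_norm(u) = 2.80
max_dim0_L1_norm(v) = 8.36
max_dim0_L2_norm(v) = 5.37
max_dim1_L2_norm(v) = 4.84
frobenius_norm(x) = 6.15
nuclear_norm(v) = 8.26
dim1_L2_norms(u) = [1.49, 0.3, 1.92]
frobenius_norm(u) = 2.45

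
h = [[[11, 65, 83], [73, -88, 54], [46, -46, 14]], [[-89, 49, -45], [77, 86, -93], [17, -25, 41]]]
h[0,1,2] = 54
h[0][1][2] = 54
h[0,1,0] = 73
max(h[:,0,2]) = 83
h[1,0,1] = 49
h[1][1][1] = 86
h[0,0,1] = 65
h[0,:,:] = [[11, 65, 83], [73, -88, 54], [46, -46, 14]]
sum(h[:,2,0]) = 63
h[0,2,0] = 46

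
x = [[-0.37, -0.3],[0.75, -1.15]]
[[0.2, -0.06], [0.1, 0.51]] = x @ [[-0.31, 0.34], [-0.29, -0.22]]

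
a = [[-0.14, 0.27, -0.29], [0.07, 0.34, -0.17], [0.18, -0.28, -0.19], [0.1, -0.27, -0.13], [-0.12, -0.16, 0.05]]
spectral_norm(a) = 0.63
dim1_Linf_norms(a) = [0.29, 0.34, 0.28, 0.27, 0.16]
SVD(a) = [[-0.56, 0.44, -0.65], [-0.55, 0.33, 0.44], [0.42, 0.67, 0.13], [0.4, 0.46, -0.1], [0.22, -0.17, -0.60]] @ diag([0.6271970149411318, 0.41252613946285516, 0.22725775830278483]) @ [[0.20, -0.96, 0.21], [0.36, -0.13, -0.92], [0.91, 0.27, 0.32]]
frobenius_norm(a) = 0.78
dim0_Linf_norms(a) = [0.18, 0.34, 0.29]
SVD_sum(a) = [[-0.07,0.33,-0.07],[-0.07,0.33,-0.07],[0.05,-0.25,0.06],[0.05,-0.24,0.05],[0.03,-0.13,0.03]] + [[0.07, -0.02, -0.17], [0.05, -0.02, -0.13], [0.10, -0.04, -0.26], [0.07, -0.02, -0.18], [-0.02, 0.01, 0.06]] + [[-0.13, -0.04, -0.05],[0.09, 0.03, 0.03],[0.03, 0.01, 0.01],[-0.02, -0.01, -0.01],[-0.12, -0.04, -0.04]]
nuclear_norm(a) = 1.27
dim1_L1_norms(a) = [0.7, 0.58, 0.65, 0.5, 0.33]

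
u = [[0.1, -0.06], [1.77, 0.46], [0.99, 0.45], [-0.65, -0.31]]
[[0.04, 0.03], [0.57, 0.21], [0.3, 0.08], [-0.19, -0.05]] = u @ [[0.35, 0.17], [-0.11, -0.19]]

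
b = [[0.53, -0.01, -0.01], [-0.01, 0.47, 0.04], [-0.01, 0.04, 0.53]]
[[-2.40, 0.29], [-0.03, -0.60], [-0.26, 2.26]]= b@[[-4.54,0.59], [-0.12,-1.63], [-0.56,4.39]]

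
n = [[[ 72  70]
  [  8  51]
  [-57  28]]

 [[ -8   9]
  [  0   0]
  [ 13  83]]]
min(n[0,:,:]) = -57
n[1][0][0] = -8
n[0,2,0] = -57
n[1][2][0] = 13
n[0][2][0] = -57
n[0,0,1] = 70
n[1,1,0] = 0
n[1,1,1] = 0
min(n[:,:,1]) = 0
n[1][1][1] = 0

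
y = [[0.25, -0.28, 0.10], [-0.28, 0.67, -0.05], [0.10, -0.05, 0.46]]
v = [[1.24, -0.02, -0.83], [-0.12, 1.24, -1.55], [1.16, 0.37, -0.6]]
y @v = [[0.46, -0.32, 0.17],[-0.49, 0.82, -0.78],[0.66, 0.11, -0.28]]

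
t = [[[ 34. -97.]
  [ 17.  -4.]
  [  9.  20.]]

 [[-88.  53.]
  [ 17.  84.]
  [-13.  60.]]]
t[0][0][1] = -97.0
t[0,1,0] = 17.0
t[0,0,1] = -97.0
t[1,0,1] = 53.0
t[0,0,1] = -97.0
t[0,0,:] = [34.0, -97.0]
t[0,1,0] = 17.0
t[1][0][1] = 53.0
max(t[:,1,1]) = 84.0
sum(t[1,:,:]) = 113.0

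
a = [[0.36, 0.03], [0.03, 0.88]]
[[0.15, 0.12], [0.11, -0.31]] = a @ [[0.40, 0.35], [0.11, -0.36]]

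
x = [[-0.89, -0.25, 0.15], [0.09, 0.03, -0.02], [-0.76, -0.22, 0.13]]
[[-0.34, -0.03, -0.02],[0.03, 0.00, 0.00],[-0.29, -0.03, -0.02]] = x@[[0.40, 0.07, -0.10],[-0.19, -0.14, 0.35],[-0.21, -0.05, -0.13]]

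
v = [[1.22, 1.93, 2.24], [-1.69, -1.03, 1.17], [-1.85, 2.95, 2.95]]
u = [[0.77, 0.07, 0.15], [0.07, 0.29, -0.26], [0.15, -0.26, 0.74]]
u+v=[[1.99, 2.0, 2.39],  [-1.62, -0.74, 0.91],  [-1.7, 2.69, 3.69]]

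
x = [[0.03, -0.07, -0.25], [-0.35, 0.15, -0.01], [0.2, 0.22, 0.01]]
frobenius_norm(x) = 0.55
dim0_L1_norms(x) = [0.58, 0.44, 0.27]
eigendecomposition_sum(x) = [[-0.03+0.10j, (0.02+0.05j), -0.09+0.00j], [(-0.1+0.05j), (-0.03+0.05j), -0.06-0.07j], [(0.13+0.06j), 0.07-0.01j, -0.02+0.12j]] + [[-0.03-0.10j, 0.02-0.05j, -0.09-0.00j], [-0.10-0.05j, -0.03-0.05j, (-0.06+0.07j)], [0.13-0.06j, (0.07+0.01j), (-0.02-0.12j)]] + [[(0.08+0j), (-0.11+0j), (-0.06-0j)], [(-0.16-0j), 0.20-0.00j, (0.12+0j)], [(-0.06-0j), 0.07-0.00j, (0.04+0j)]]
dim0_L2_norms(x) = [0.4, 0.28, 0.25]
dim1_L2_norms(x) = [0.26, 0.38, 0.3]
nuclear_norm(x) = 0.92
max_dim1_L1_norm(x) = 0.51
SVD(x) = [[-0.12, 0.67, -0.73], [0.9, -0.24, -0.37], [-0.42, -0.7, -0.57]] @ diag([0.4060028735818922, 0.29552203806196037, 0.22299863601141426]) @ [[-0.99,0.13,0.04], [-0.13,-0.80,-0.58], [-0.04,-0.58,0.81]]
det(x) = 0.03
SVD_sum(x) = [[0.05, -0.01, -0.0], [-0.36, 0.05, 0.02], [0.17, -0.02, -0.01]] + [[-0.03, -0.16, -0.12], [0.01, 0.06, 0.04], [0.03, 0.17, 0.12]] + [[0.01, 0.10, -0.13], [0.00, 0.05, -0.07], [0.01, 0.07, -0.10]]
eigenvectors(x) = [[0.08+0.51j,  (0.08-0.51j),  (-0.45+0j)], [-0.33+0.40j,  (-0.33-0.4j),  (0.84+0j)], [(0.69+0j),  (0.69-0j),  0.30+0.00j]]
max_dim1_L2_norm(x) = 0.38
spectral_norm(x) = 0.41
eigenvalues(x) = [(-0.07+0.28j), (-0.07-0.28j), (0.33+0j)]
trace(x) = 0.19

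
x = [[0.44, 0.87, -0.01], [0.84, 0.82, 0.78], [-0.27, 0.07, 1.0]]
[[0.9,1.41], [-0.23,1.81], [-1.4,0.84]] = x @ [[0.13, -0.15], [0.95, 1.71], [-1.43, 0.68]]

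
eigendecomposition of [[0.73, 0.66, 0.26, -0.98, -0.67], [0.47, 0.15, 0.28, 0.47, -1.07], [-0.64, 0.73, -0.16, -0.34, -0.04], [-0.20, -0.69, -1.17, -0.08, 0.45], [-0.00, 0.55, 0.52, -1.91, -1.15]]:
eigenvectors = [[-0.20+0.10j, -0.20-0.10j, (0.89+0j), (-0.38+0.12j), -0.38-0.12j], [-0.40-0.31j, -0.40+0.31j, 0.34+0.00j, 0.13-0.42j, 0.13+0.42j], [-0.05+0.35j, -0.05-0.35j, -0.29+0.00j, (-0.23-0.28j), -0.23+0.28j], [-0.11+0.16j, (-0.11-0.16j), (-0.04+0j), 0.42+0.16j, 0.42-0.16j], [-0.73+0.00j, -0.73-0.00j, 0.06+0.00j, (-0.56+0j), (-0.56-0j)]]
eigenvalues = [(-1.1+0.41j), (-1.1-0.41j), (0.9+0j), (0.4+1.23j), (0.4-1.23j)]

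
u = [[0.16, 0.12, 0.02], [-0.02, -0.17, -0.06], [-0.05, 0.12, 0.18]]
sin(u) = [[0.16, 0.12, 0.02], [-0.02, -0.17, -0.06], [-0.05, 0.12, 0.18]]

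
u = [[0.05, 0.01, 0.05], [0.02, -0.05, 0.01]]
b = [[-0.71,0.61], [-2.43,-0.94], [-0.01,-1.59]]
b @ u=[[-0.02,-0.04,-0.03], [-0.14,0.02,-0.13], [-0.03,0.08,-0.02]]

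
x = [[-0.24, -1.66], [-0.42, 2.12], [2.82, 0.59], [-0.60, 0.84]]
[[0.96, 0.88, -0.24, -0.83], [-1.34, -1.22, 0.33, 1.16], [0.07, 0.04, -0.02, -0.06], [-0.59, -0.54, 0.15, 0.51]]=x@[[0.15, 0.13, -0.04, -0.13], [-0.6, -0.55, 0.15, 0.52]]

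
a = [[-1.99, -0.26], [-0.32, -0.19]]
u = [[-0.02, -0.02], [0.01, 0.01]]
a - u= [[-1.97, -0.24], [-0.33, -0.20]]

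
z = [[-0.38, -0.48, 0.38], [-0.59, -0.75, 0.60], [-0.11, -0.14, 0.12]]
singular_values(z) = [1.35, 0.01, 0.0]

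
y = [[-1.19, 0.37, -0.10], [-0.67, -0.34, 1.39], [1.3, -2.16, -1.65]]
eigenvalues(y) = [(-1.01+0j), (-1.08+1.71j), (-1.08-1.71j)]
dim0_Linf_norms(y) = [1.3, 2.16, 1.65]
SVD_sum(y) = [[-0.41, 0.48, 0.47], [-0.5, 0.59, 0.57], [1.56, -1.83, -1.76]] + [[0.01, 0.20, -0.2], [-0.05, -0.88, 0.87], [-0.01, -0.23, 0.23]] + [[-0.79, -0.32, -0.37], [-0.12, -0.05, -0.05], [-0.25, -0.10, -0.11]]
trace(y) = -3.18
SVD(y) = [[-0.24, -0.22, -0.94], [-0.3, 0.94, -0.14], [0.92, 0.25, -0.3]] @ diag([3.231497759070057, 1.3175710103940785, 0.9793512473542495]) @ [[0.52,-0.61,-0.59], [-0.04,-0.71,0.7], [0.85,0.34,0.40]]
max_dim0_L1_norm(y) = 3.16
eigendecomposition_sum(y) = [[(-0.89-0j), (-0.16+0j), -0.20+0.00j], [(-0.48-0j), (-0.08+0j), -0.11+0.00j], [-0.20-0.00j, (-0.03+0j), (-0.04+0j)]] + [[(-0.15+0.06j),(0.26-0.02j),(0.05-0.21j)],[-0.10-0.62j,(-0.13+1.02j),(0.75+0.35j)],[(0.75+0.24j),(-1.06-0.71j),-0.80+0.64j]] + [[-0.15-0.06j,(0.26+0.02j),(0.05+0.21j)], [(-0.1+0.62j),(-0.13-1.02j),0.75-0.35j], [0.75-0.24j,(-1.06+0.71j),-0.80-0.64j]]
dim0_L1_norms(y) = [3.16, 2.87, 3.14]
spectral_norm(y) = 3.23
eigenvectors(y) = [[-0.86+0.00j, (0.13-0.1j), 0.13+0.10j], [(-0.46+0j), 0.28+0.55j, 0.28-0.55j], [-0.19+0.00j, (-0.77+0j), (-0.77-0j)]]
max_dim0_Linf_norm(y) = 2.16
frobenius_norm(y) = 3.62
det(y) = -4.17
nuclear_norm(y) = 5.53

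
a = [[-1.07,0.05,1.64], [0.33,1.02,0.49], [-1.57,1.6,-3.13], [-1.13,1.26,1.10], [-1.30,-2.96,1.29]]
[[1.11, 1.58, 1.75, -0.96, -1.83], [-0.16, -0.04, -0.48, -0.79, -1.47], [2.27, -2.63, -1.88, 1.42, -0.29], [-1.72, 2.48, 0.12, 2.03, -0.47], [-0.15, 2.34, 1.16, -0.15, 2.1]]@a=[[0.05,8.67,-6.3], [3.72,2.54,-1.54], [-1.57,-2.93,9.51], [0.79,6.58,-0.35], [-3.45,-2.17,-0.19]]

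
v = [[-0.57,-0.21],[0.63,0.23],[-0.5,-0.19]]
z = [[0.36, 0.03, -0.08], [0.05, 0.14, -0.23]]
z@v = [[-0.15, -0.05],[0.17, 0.07]]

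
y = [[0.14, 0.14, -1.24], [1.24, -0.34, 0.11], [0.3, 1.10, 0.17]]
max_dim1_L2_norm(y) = 1.29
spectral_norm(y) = 1.29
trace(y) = -0.03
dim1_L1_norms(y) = [1.52, 1.69, 1.57]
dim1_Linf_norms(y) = [1.24, 1.24, 1.1]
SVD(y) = [[0.12, 0.99, 0.06], [-0.99, 0.13, -0.05], [-0.05, -0.05, 1.0]] @ diag([1.2913168685811878, 1.2554858352173923, 1.1520659974524732]) @ [[-0.95, 0.23, -0.21], [0.22, 0.03, -0.97], [0.22, 0.97, 0.08]]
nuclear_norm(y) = 3.70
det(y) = -1.87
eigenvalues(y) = [(0.61+1.07j), (0.61-1.07j), (-1.24+0j)]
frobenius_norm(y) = 2.14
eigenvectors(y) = [[0.61+0.00j, 0.61-0.00j, (0.49+0j)], [(0.31-0.41j), 0.31+0.41j, (-0.73+0j)], [(-0.19-0.57j), -0.19+0.57j, 0.47+0.00j]]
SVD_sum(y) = [[-0.15, 0.04, -0.03], [1.22, -0.29, 0.27], [0.07, -0.02, 0.01]] + [[0.28, 0.04, -1.21], [0.03, 0.01, -0.15], [-0.01, -0.0, 0.06]] + [[0.01,0.06,0.01],  [-0.01,-0.05,-0.00],  [0.25,1.12,0.09]]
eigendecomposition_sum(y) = [[0.23+0.40j, -0.14+0.32j, -0.47+0.09j], [(0.39+0.05j), 0.15+0.26j, (-0.18+0.36j)], [(0.3-0.34j), (0.35+0.03j), (0.23+0.41j)]] + [[0.23-0.40j, -0.14-0.32j, -0.47-0.09j],  [0.39-0.05j, (0.15-0.26j), -0.18-0.36j],  [0.30+0.34j, 0.35-0.03j, 0.23-0.41j]] + [[-0.31-0.00j, (0.43+0j), (-0.31+0j)], [(0.47+0j), (-0.63-0j), 0.46-0.00j], [(-0.3-0j), (0.4+0j), -0.29+0.00j]]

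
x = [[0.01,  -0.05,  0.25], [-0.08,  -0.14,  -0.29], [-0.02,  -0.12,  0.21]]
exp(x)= [[1.01, -0.06, 0.29],[-0.07, 0.89, -0.31],[-0.02, -0.13, 1.25]]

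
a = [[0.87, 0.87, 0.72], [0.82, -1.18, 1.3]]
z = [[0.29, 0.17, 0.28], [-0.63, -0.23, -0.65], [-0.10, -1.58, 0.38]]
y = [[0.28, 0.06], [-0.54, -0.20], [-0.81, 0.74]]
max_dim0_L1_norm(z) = 1.98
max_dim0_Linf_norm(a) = 1.3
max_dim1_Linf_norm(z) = 1.58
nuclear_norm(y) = 1.69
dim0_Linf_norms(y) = [0.81, 0.74]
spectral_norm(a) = 1.99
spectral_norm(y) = 1.15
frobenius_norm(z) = 1.93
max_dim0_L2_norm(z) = 1.61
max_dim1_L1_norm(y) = 1.55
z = y @ a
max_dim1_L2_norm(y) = 1.1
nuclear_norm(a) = 3.34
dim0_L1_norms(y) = [1.63, 1.0]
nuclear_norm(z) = 2.65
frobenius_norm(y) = 1.27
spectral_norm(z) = 1.64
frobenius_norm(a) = 2.41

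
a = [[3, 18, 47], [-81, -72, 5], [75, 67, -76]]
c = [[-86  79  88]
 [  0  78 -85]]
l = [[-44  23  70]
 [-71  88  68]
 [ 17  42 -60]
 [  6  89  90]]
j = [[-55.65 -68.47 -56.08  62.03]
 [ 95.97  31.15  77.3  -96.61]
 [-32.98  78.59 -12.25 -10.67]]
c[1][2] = -85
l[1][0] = -71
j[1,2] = 77.3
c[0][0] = -86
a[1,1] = -72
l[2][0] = 17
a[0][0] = 3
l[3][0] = 6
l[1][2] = 68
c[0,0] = -86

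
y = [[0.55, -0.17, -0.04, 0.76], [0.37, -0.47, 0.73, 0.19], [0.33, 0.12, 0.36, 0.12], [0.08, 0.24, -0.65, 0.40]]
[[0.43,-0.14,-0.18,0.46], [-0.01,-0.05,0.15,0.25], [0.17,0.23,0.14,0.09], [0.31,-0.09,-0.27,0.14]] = y @ [[0.68, 0.21, -0.25, 0.11], [0.21, 0.65, 0.29, -0.18], [-0.25, 0.29, 0.51, 0.04], [0.11, -0.18, 0.04, 0.49]]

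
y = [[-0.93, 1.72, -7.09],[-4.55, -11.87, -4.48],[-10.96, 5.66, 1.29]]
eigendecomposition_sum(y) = [[(4.17+0j),(-0.61-0j),(-3.51+0j)], [(0.32+0j),(-0.05-0j),-0.27+0.00j], [(-5.74+0j),(0.84+0j),4.82-0.00j]] + [[-2.55+1.76j, 1.16+3.08j, (-1.79+1.46j)], [(-2.44-5.12j), -5.91+1.20j, (-2.1-3.66j)], [-2.61+2.99j, (2.41+3.46j), -1.77+2.37j]] + [[-2.55-1.76j, (1.16-3.08j), (-1.79-1.46j)],[(-2.44+5.12j), -5.91-1.20j, (-2.1+3.66j)],[(-2.61-2.99j), 2.41-3.46j, -1.77-2.37j]]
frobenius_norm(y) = 19.74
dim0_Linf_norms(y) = [10.96, 11.87, 7.09]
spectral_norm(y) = 13.97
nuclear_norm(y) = 33.07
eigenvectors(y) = [[-0.59+0.00j, (0.07+0.4j), (0.07-0.4j)], [(-0.05+0j), -0.75+0.00j, -0.75-0.00j], [0.81+0.00j, 0.21+0.48j, 0.21-0.48j]]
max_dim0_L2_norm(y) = 13.26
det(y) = 1190.17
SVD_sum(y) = [[0.07,-0.79,-0.3], [1.01,-11.42,-4.37], [-0.54,6.17,2.36]] + [[-2.16, -0.03, -0.41], [-5.39, -0.08, -1.02], [-10.26, -0.16, -1.94]] + [[1.17,2.54,-6.38], [-0.17,-0.36,0.91], [-0.16,-0.35,0.87]]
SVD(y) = [[-0.06, 0.18, -0.98], [-0.88, 0.46, 0.14], [0.47, 0.87, 0.13]] @ diag([13.97198806946643, 11.998496844283224, 7.099445250469467]) @ [[-0.08, 0.93, 0.36], [-0.98, -0.02, -0.19], [-0.17, -0.37, 0.92]]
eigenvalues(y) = [(8.95+0j), (-10.23+5.33j), (-10.23-5.33j)]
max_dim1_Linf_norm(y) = 11.87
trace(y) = -11.51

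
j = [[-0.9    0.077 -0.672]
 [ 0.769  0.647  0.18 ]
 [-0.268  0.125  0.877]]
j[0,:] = [-0.9, 0.077, -0.672]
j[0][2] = -0.672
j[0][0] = -0.9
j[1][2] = 0.18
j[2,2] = 0.877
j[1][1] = 0.647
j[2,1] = 0.125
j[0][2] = -0.672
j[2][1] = 0.125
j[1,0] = 0.769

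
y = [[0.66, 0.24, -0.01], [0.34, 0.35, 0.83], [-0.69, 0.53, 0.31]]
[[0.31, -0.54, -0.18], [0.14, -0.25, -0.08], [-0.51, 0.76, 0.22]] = y@[[0.56,-0.92,-0.29], [-0.26,0.26,0.03], [0.05,-0.03,0.01]]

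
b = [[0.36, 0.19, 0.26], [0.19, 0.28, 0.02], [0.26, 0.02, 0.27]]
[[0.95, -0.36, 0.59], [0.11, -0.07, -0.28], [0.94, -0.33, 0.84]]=b@ [[3.04, -3.06, -1.19], [-1.72, 1.72, -0.50], [0.7, 1.61, 4.28]]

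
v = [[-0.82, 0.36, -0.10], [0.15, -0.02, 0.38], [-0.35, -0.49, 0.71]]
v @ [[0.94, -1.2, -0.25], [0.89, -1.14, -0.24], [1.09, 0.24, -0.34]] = [[-0.56, 0.55, 0.15],[0.54, -0.07, -0.16],[0.01, 1.15, -0.04]]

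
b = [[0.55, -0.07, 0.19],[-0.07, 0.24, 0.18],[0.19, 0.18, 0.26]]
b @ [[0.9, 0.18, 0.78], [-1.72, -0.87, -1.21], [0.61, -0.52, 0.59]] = [[0.73, 0.06, 0.63], [-0.37, -0.32, -0.24], [0.02, -0.26, 0.08]]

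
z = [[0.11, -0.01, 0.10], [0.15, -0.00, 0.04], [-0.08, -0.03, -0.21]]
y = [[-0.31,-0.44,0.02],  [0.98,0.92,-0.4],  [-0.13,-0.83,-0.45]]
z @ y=[[-0.06, -0.14, -0.04], [-0.05, -0.1, -0.02], [0.02, 0.18, 0.1]]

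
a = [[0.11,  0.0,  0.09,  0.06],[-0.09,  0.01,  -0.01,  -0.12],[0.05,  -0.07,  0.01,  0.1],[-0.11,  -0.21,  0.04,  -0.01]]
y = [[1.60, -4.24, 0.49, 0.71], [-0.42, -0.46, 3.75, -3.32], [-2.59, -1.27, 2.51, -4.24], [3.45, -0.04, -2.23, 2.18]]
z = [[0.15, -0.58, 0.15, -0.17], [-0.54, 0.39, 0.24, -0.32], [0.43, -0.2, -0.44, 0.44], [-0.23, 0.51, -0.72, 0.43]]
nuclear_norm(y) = 16.66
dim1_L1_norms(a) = [0.26, 0.23, 0.23, 0.37]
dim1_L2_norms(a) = [0.15, 0.15, 0.13, 0.24]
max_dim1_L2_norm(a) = 0.24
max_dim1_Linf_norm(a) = 0.21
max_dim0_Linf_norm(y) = 4.24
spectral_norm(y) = 8.46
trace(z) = 0.53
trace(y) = 5.83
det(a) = 0.00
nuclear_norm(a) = 0.57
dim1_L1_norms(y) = [7.04, 7.95, 10.61, 7.9]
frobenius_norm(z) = 1.63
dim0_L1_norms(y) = [8.06, 6.01, 8.98, 10.45]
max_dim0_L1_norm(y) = 10.45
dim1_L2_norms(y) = [4.61, 5.05, 5.71, 4.65]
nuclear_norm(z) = 2.52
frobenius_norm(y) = 10.05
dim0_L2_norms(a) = [0.19, 0.22, 0.1, 0.17]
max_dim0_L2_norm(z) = 0.89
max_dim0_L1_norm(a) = 0.36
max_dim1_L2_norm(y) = 5.71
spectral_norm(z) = 1.18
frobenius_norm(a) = 0.35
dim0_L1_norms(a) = [0.36, 0.29, 0.15, 0.29]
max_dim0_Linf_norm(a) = 0.21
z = a @ y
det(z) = -0.00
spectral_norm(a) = 0.25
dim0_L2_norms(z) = [0.74, 0.89, 0.89, 0.71]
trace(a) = 0.12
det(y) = -104.93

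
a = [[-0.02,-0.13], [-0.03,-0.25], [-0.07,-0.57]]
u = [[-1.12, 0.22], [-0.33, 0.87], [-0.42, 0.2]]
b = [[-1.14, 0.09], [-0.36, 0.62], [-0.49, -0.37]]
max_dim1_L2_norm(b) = 1.14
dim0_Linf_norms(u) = [1.12, 0.87]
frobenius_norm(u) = 1.54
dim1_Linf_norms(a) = [0.13, 0.25, 0.57]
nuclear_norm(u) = 2.07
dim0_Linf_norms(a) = [0.07, 0.57]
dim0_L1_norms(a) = [0.12, 0.95]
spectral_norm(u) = 1.38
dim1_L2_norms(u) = [1.14, 0.93, 0.47]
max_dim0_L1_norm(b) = 1.99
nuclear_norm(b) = 2.01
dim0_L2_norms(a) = [0.08, 0.64]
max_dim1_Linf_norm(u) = 1.12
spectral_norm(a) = 0.64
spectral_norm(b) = 1.30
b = u + a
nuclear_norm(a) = 0.64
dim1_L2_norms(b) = [1.14, 0.72, 0.61]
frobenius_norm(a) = 0.64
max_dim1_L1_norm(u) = 1.34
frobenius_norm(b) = 1.48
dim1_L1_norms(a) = [0.15, 0.28, 0.64]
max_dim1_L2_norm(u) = 1.14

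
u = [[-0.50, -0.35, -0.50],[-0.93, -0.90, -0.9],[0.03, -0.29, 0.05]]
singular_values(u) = [1.76, 0.29, 0.0]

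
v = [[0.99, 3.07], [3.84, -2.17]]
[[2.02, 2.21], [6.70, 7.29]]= v @[[1.79, 1.95], [0.08, 0.09]]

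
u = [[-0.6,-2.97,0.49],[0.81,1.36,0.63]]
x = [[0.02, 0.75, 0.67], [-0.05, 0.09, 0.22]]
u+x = [[-0.58, -2.22, 1.16],[0.76, 1.45, 0.85]]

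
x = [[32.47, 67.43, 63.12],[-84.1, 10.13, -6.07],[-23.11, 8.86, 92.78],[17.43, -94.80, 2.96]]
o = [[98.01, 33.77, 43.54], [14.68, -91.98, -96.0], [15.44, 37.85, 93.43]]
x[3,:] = [17.43, -94.8, 2.96]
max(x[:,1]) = 67.43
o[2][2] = 93.43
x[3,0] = 17.43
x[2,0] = -23.11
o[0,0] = 98.01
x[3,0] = 17.43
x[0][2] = 63.12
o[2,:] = [15.44, 37.85, 93.43]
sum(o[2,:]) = 146.72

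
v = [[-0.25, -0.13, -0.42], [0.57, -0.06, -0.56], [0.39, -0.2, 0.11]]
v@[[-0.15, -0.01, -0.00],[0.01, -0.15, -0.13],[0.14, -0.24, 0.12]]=[[-0.02, 0.12, -0.03], [-0.16, 0.14, -0.06], [-0.05, -0.00, 0.04]]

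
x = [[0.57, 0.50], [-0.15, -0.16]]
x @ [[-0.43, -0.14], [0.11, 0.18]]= [[-0.19, 0.01], [0.05, -0.01]]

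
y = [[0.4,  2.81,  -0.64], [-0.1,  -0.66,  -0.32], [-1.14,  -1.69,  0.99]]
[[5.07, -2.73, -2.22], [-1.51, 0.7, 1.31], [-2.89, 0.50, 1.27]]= y@[[0.27, 1.18, -1.04], [1.92, -1.17, -1.02], [0.67, -0.13, -1.66]]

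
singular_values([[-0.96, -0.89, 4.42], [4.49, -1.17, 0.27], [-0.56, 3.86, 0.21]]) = [5.12, 4.67, 3.17]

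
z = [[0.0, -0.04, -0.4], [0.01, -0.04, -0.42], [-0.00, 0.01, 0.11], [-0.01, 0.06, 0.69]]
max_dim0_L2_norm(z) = 0.91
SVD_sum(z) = [[0.01, -0.04, -0.40], [0.01, -0.04, -0.42], [-0.0, 0.01, 0.11], [-0.01, 0.06, 0.69]] + [[-0.01, -0.00, 0.00],[0.00, 0.0, -0.0],[0.00, 0.0, -0.00],[-0.0, -0.0, 0.00]] + [[0.00,-0.00,0.00], [0.00,-0.0,0.0], [0.00,-0.00,0.0], [0.00,-0.0,0.0]]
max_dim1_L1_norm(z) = 0.76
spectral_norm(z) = 0.91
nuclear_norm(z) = 0.92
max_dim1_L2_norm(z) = 0.69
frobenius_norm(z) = 0.91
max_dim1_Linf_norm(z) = 0.69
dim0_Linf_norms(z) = [0.01, 0.06, 0.69]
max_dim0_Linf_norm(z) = 0.69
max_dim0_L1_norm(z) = 1.62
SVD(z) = [[-0.44, 0.84, -0.26], [-0.46, -0.45, -0.75], [0.12, -0.18, -0.14], [0.76, 0.24, -0.59]] @ diag([0.9119351737330712, 0.007501051762468405, 0.004239472949472211]) @ [[-0.01, 0.09, 1.0], [-0.92, -0.38, 0.02], [-0.38, 0.92, -0.09]]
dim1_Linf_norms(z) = [0.4, 0.42, 0.11, 0.69]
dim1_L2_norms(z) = [0.4, 0.42, 0.11, 0.69]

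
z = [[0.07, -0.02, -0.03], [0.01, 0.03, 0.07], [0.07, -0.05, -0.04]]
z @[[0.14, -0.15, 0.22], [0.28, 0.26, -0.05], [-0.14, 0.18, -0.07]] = [[0.01, -0.02, 0.02], [-0.00, 0.02, -0.0], [0.00, -0.03, 0.02]]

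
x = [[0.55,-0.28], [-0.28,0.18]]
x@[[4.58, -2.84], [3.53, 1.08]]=[[1.53,-1.86],[-0.65,0.99]]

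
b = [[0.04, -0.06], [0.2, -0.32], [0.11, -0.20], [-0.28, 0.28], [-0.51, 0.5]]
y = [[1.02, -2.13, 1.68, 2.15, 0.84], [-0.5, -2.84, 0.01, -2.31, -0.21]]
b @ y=[[0.07, 0.09, 0.07, 0.22, 0.05], [0.36, 0.48, 0.33, 1.17, 0.24], [0.21, 0.33, 0.18, 0.70, 0.13], [-0.43, -0.2, -0.47, -1.25, -0.29], [-0.77, -0.33, -0.85, -2.25, -0.53]]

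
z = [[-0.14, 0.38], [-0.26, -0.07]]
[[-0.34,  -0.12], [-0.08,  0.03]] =z @ [[0.49, -0.04], [-0.71, -0.34]]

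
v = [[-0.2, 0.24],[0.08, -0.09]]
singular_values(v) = [0.33, 0.0]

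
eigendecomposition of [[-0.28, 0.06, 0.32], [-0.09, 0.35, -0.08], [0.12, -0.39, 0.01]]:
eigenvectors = [[-0.24,0.97,0.78], [0.70,0.1,0.30], [-0.67,-0.22,0.55]]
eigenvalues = [0.46, -0.35, -0.03]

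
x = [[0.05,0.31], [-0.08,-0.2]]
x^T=[[0.05, -0.08], [0.31, -0.2]]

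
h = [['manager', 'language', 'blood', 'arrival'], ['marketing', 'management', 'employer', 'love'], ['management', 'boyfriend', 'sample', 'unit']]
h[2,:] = ['management', 'boyfriend', 'sample', 'unit']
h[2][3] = 'unit'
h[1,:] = ['marketing', 'management', 'employer', 'love']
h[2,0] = 'management'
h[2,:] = ['management', 'boyfriend', 'sample', 'unit']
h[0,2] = 'blood'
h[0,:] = ['manager', 'language', 'blood', 'arrival']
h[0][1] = 'language'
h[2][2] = 'sample'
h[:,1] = ['language', 'management', 'boyfriend']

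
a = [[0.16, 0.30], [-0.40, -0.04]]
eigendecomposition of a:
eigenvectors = [[(-0.19-0.63j), (-0.19+0.63j)], [0.76+0.00j, (0.76-0j)]]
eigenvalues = [(0.06+0.33j), (0.06-0.33j)]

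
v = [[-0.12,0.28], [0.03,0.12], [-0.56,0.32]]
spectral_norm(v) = 0.69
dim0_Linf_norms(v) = [0.56, 0.32]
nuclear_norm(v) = 0.90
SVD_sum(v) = [[-0.21, 0.15], [-0.04, 0.03], [-0.52, 0.38]] + [[0.09,0.13], [0.07,0.09], [-0.04,-0.06]]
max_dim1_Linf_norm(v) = 0.56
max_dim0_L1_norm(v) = 0.72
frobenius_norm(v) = 0.72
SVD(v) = [[-0.38, -0.75], [-0.07, -0.56], [-0.92, 0.35]] @ diag([0.6940255090404408, 0.20598202057742085]) @ [[0.81,-0.59], [-0.59,-0.81]]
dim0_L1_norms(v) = [0.71, 0.72]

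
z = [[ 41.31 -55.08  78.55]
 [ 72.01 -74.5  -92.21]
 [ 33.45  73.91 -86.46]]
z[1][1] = -74.5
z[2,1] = 73.91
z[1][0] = 72.01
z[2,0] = 33.45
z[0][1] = -55.08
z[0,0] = 41.31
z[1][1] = -74.5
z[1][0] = 72.01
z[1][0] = 72.01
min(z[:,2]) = -92.21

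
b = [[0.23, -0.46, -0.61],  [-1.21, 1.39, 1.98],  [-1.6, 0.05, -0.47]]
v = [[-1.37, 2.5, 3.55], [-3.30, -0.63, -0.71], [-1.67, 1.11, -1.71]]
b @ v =[[2.22,0.19,2.19], [-6.24,-1.7,-8.67], [2.81,-4.55,-4.91]]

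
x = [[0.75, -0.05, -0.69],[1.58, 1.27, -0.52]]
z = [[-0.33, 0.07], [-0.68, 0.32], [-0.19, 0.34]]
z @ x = [[-0.14, 0.11, 0.19], [-0.00, 0.44, 0.3], [0.39, 0.44, -0.05]]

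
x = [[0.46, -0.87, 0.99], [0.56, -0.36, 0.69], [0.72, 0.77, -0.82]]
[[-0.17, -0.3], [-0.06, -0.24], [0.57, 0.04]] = x@ [[0.39,  -0.19], [-0.13,  0.06], [-0.47,  -0.16]]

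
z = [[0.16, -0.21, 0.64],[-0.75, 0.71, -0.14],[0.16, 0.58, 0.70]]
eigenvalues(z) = [(-0.32+0j), (0.94+0.5j), (0.94-0.5j)]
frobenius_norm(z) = 1.55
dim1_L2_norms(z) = [0.69, 1.04, 0.92]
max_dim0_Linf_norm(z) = 0.75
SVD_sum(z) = [[0.27, -0.3, 0.11], [-0.67, 0.74, -0.26], [-0.09, 0.09, -0.03]] + [[0.07,0.22,0.43],[0.01,0.04,0.07],[0.14,0.41,0.79]] + [[-0.19,-0.13,0.1], [-0.09,-0.06,0.05], [0.11,0.08,-0.06]]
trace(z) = 1.57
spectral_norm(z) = 1.12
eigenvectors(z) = [[-0.76+0.00j, (-0.24-0.33j), (-0.24+0.33j)], [-0.50+0.00j, 0.66+0.00j, 0.66-0.00j], [0.41+0.00j, (0.18-0.6j), (0.18+0.6j)]]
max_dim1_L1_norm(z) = 1.6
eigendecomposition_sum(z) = [[-0.19+0.00j, -0.10+0.00j, 0.11+0.00j],[-0.13+0.00j, -0.07+0.00j, 0.07+0.00j],[(0.1-0j), (0.05-0j), -0.06-0.00j]] + [[(0.18+0.11j), -0.05-0.26j, 0.27-0.11j], [(-0.31+0.13j), (0.39+0.17j), -0.11+0.45j], [0.03+0.32j, (0.26-0.3j), (0.38+0.22j)]] + [[0.18-0.11j, (-0.05+0.26j), 0.27+0.11j], [-0.31-0.13j, 0.39-0.17j, -0.11-0.45j], [0.03-0.32j, (0.26+0.3j), 0.38-0.22j]]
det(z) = -0.36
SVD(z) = [[-0.37, 0.48, 0.80], [0.92, 0.08, 0.38], [0.12, 0.87, -0.47]] @ diag([1.1206644503387442, 1.0306383174788352, 0.31527107112983876]) @ [[-0.65, 0.71, -0.25], [0.15, 0.45, 0.88], [-0.74, -0.54, 0.4]]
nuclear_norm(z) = 2.47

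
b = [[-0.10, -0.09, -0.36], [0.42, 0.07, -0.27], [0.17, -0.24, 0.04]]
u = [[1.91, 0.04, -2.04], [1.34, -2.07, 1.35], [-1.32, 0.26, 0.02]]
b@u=[[0.16, 0.09, 0.08],[1.25, -0.2, -0.77],[-0.05, 0.51, -0.67]]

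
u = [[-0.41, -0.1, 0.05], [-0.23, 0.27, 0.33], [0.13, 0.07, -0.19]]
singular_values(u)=[0.58, 0.35, 0.14]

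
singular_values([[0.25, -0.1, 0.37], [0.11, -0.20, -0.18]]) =[0.46, 0.29]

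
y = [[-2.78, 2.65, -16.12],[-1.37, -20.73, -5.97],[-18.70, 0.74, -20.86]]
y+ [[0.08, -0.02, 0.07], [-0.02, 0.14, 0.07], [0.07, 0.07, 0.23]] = [[-2.70, 2.63, -16.05], [-1.39, -20.59, -5.90], [-18.63, 0.81, -20.63]]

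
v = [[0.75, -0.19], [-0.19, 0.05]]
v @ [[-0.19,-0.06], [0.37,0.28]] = [[-0.21, -0.10], [0.05, 0.03]]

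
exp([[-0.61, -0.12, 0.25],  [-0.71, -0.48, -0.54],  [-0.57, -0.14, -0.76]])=[[0.53, -0.08, 0.14],[-0.33, 0.66, -0.34],[-0.26, -0.06, 0.45]]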